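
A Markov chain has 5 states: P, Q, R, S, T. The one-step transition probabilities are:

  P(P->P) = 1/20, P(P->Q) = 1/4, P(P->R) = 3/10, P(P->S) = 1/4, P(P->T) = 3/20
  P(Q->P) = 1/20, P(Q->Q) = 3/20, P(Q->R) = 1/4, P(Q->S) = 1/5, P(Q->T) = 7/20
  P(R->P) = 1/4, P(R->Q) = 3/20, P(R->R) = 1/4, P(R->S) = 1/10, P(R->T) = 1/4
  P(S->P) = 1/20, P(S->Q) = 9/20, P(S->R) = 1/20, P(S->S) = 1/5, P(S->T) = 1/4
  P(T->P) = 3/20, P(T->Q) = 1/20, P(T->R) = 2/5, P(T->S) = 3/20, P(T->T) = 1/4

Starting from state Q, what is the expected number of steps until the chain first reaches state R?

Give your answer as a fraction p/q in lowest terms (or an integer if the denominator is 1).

Let h_i = expected steps to first reach R from state i.
Boundary: h_R = 0.
First-step equations for the other states:
  h_P = 1 + 1/20*h_P + 1/4*h_Q + 3/10*h_R + 1/4*h_S + 3/20*h_T
  h_Q = 1 + 1/20*h_P + 3/20*h_Q + 1/4*h_R + 1/5*h_S + 7/20*h_T
  h_S = 1 + 1/20*h_P + 9/20*h_Q + 1/20*h_R + 1/5*h_S + 1/4*h_T
  h_T = 1 + 3/20*h_P + 1/20*h_Q + 2/5*h_R + 3/20*h_S + 1/4*h_T

Substituting h_R = 0 and rearranging gives the linear system (I - Q) h = 1:
  [19/20, -1/4, -1/4, -3/20] . (h_P, h_Q, h_S, h_T) = 1
  [-1/20, 17/20, -1/5, -7/20] . (h_P, h_Q, h_S, h_T) = 1
  [-1/20, -9/20, 4/5, -1/4] . (h_P, h_Q, h_S, h_T) = 1
  [-3/20, -1/20, -3/20, 3/4] . (h_P, h_Q, h_S, h_T) = 1

Solving yields:
  h_P = 44180/11557
  h_Q = 44620/11557
  h_S = 54200/11557
  h_T = 38060/11557

Starting state is Q, so the expected hitting time is h_Q = 44620/11557.

Answer: 44620/11557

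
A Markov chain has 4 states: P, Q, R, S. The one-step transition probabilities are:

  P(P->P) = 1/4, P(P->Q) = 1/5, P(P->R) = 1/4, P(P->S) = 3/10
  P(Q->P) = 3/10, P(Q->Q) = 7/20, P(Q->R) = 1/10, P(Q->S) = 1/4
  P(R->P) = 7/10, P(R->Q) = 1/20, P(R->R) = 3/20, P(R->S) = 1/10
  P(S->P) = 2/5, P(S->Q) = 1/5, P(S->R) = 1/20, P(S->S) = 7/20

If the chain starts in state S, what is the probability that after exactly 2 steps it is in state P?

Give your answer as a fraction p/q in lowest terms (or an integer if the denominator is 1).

Answer: 67/200

Derivation:
Computing P^2 by repeated multiplication:
P^1 =
  P: [1/4, 1/5, 1/4, 3/10]
  Q: [3/10, 7/20, 1/10, 1/4]
  R: [7/10, 1/20, 3/20, 1/10]
  S: [2/5, 1/5, 1/20, 7/20]
P^2 =
  P: [167/400, 77/400, 27/200, 51/200]
  Q: [7/20, 19/80, 11/80, 11/40]
  R: [67/200, 37/200, 83/400, 109/400]
  S: [67/200, 89/400, 29/200, 119/400]

(P^2)[S -> P] = 67/200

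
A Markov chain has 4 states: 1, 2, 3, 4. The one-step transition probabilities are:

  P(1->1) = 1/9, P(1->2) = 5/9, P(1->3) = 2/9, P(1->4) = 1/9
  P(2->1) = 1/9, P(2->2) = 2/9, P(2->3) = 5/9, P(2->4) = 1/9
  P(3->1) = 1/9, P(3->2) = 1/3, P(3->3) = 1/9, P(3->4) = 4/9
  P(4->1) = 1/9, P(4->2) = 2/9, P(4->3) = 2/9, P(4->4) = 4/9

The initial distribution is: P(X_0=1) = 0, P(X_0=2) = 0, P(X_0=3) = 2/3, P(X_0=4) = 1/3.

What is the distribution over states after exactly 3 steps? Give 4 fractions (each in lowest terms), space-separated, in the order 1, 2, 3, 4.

Answer: 1/9 641/2187 613/2187 230/729

Derivation:
Propagating the distribution step by step (d_{t+1} = d_t * P):
d_0 = (1=0, 2=0, 3=2/3, 4=1/3)
  d_1[1] = 0*1/9 + 0*1/9 + 2/3*1/9 + 1/3*1/9 = 1/9
  d_1[2] = 0*5/9 + 0*2/9 + 2/3*1/3 + 1/3*2/9 = 8/27
  d_1[3] = 0*2/9 + 0*5/9 + 2/3*1/9 + 1/3*2/9 = 4/27
  d_1[4] = 0*1/9 + 0*1/9 + 2/3*4/9 + 1/3*4/9 = 4/9
d_1 = (1=1/9, 2=8/27, 3=4/27, 4=4/9)
  d_2[1] = 1/9*1/9 + 8/27*1/9 + 4/27*1/9 + 4/9*1/9 = 1/9
  d_2[2] = 1/9*5/9 + 8/27*2/9 + 4/27*1/3 + 4/9*2/9 = 67/243
  d_2[3] = 1/9*2/9 + 8/27*5/9 + 4/27*1/9 + 4/9*2/9 = 74/243
  d_2[4] = 1/9*1/9 + 8/27*1/9 + 4/27*4/9 + 4/9*4/9 = 25/81
d_2 = (1=1/9, 2=67/243, 3=74/243, 4=25/81)
  d_3[1] = 1/9*1/9 + 67/243*1/9 + 74/243*1/9 + 25/81*1/9 = 1/9
  d_3[2] = 1/9*5/9 + 67/243*2/9 + 74/243*1/3 + 25/81*2/9 = 641/2187
  d_3[3] = 1/9*2/9 + 67/243*5/9 + 74/243*1/9 + 25/81*2/9 = 613/2187
  d_3[4] = 1/9*1/9 + 67/243*1/9 + 74/243*4/9 + 25/81*4/9 = 230/729
d_3 = (1=1/9, 2=641/2187, 3=613/2187, 4=230/729)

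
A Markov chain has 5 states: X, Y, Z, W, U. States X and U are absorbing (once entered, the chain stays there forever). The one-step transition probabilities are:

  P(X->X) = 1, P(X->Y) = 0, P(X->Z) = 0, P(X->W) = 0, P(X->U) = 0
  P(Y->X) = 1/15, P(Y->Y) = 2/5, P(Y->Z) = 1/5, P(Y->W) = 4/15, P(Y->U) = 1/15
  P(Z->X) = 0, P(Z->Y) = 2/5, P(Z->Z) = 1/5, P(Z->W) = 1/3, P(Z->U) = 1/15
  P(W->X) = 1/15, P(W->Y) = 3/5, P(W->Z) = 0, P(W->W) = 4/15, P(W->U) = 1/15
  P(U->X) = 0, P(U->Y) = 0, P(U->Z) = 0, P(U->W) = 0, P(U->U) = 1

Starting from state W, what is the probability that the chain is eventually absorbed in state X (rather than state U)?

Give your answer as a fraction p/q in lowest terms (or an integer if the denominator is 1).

Answer: 22/47

Derivation:
Let a_i = P(absorbed in X | start in state i).
Boundary conditions: a_X = 1, a_U = 0.
For each transient state i, a_i = sum_j P(i->j) * a_j:
  a_Y = 1/15*a_X + 2/5*a_Y + 1/5*a_Z + 4/15*a_W + 1/15*a_U
  a_Z = 0*a_X + 2/5*a_Y + 1/5*a_Z + 1/3*a_W + 1/15*a_U
  a_W = 1/15*a_X + 3/5*a_Y + 0*a_Z + 4/15*a_W + 1/15*a_U

Substituting a_X = 1 and a_U = 0, rearrange to (I - Q) a = r where r[i] = P(i -> X):
  [3/5, -1/5, -4/15] . (a_Y, a_Z, a_W) = 1/15
  [-2/5, 4/5, -1/3] . (a_Y, a_Z, a_W) = 0
  [-3/5, 0, 11/15] . (a_Y, a_Z, a_W) = 1/15

Solving yields:
  a_Y = 65/141
  a_Z = 20/47
  a_W = 22/47

Starting state is W, so the absorption probability is a_W = 22/47.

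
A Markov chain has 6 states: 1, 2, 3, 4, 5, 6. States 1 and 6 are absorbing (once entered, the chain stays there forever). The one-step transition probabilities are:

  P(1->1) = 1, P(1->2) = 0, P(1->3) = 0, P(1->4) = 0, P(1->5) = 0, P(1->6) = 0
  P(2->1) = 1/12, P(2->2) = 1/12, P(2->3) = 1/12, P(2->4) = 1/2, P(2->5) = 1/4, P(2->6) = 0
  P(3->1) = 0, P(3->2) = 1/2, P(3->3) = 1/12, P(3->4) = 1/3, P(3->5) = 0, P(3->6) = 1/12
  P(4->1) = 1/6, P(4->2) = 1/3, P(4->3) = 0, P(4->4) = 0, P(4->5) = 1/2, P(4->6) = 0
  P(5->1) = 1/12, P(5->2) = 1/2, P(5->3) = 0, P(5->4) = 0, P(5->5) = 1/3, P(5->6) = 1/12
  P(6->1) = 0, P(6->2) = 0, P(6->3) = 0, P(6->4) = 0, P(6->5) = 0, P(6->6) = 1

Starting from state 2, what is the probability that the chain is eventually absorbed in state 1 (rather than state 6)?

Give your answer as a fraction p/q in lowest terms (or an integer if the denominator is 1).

Answer: 187/244

Derivation:
Let a_i = P(absorbed in 1 | start in state i).
Boundary conditions: a_1 = 1, a_6 = 0.
For each transient state i, a_i = sum_j P(i->j) * a_j:
  a_2 = 1/12*a_1 + 1/12*a_2 + 1/12*a_3 + 1/2*a_4 + 1/4*a_5 + 0*a_6
  a_3 = 0*a_1 + 1/2*a_2 + 1/12*a_3 + 1/3*a_4 + 0*a_5 + 1/12*a_6
  a_4 = 1/6*a_1 + 1/3*a_2 + 0*a_3 + 0*a_4 + 1/2*a_5 + 0*a_6
  a_5 = 1/12*a_1 + 1/2*a_2 + 0*a_3 + 0*a_4 + 1/3*a_5 + 1/12*a_6

Substituting a_1 = 1 and a_6 = 0, rearrange to (I - Q) a = r where r[i] = P(i -> 1):
  [11/12, -1/12, -1/2, -1/4] . (a_2, a_3, a_4, a_5) = 1/12
  [-1/2, 11/12, -1/3, 0] . (a_2, a_3, a_4, a_5) = 0
  [-1/3, 0, 1, -1/2] . (a_2, a_3, a_4, a_5) = 1/6
  [-1/2, 0, 0, 2/3] . (a_2, a_3, a_4, a_5) = 1/12

Solving yields:
  a_2 = 187/244
  a_3 = 341/488
  a_4 = 1507/1952
  a_5 = 683/976

Starting state is 2, so the absorption probability is a_2 = 187/244.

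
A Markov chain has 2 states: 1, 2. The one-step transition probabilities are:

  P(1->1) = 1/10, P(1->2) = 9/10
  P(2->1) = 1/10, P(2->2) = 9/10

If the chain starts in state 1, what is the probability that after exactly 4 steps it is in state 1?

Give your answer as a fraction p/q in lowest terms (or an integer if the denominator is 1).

Computing P^4 by repeated multiplication:
P^1 =
  1: [1/10, 9/10]
  2: [1/10, 9/10]
P^2 =
  1: [1/10, 9/10]
  2: [1/10, 9/10]
P^3 =
  1: [1/10, 9/10]
  2: [1/10, 9/10]
P^4 =
  1: [1/10, 9/10]
  2: [1/10, 9/10]

(P^4)[1 -> 1] = 1/10

Answer: 1/10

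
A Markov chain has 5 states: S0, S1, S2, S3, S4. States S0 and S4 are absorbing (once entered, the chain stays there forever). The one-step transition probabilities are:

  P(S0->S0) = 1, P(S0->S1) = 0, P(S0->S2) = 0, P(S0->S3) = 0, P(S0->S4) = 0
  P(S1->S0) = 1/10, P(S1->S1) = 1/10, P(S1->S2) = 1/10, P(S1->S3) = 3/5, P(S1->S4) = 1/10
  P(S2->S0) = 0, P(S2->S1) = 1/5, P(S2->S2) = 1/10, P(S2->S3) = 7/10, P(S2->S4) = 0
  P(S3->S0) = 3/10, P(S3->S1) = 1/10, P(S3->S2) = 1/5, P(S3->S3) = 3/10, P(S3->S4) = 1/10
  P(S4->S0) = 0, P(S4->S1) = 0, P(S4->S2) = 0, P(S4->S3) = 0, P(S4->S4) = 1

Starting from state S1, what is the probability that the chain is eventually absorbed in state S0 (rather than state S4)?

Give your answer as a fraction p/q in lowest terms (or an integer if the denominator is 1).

Answer: 116/171

Derivation:
Let a_i = P(absorbed in S0 | start in state i).
Boundary conditions: a_S0 = 1, a_S4 = 0.
For each transient state i, a_i = sum_j P(i->j) * a_j:
  a_S1 = 1/10*a_S0 + 1/10*a_S1 + 1/10*a_S2 + 3/5*a_S3 + 1/10*a_S4
  a_S2 = 0*a_S0 + 1/5*a_S1 + 1/10*a_S2 + 7/10*a_S3 + 0*a_S4
  a_S3 = 3/10*a_S0 + 1/10*a_S1 + 1/5*a_S2 + 3/10*a_S3 + 1/10*a_S4

Substituting a_S0 = 1 and a_S4 = 0, rearrange to (I - Q) a = r where r[i] = P(i -> S0):
  [9/10, -1/10, -3/5] . (a_S1, a_S2, a_S3) = 1/10
  [-1/5, 9/10, -7/10] . (a_S1, a_S2, a_S3) = 0
  [-1/10, -1/5, 7/10] . (a_S1, a_S2, a_S3) = 3/10

Solving yields:
  a_S1 = 116/171
  a_S2 = 41/57
  a_S3 = 125/171

Starting state is S1, so the absorption probability is a_S1 = 116/171.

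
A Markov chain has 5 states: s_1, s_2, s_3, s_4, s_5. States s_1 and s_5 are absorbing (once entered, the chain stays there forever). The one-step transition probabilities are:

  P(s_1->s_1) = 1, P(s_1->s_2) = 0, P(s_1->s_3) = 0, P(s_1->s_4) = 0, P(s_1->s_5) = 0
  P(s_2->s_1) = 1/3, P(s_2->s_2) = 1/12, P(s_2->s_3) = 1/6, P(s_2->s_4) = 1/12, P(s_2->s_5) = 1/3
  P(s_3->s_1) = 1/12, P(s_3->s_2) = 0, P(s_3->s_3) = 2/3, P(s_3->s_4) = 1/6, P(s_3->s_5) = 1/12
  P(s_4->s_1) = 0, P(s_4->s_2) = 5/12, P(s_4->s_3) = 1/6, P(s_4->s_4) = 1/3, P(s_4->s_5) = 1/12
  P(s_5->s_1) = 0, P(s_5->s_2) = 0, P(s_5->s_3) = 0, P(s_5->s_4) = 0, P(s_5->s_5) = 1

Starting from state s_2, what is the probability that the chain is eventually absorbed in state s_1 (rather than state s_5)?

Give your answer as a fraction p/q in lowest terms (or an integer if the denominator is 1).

Answer: 65/134

Derivation:
Let a_i = P(absorbed in s_1 | start in state i).
Boundary conditions: a_s_1 = 1, a_s_5 = 0.
For each transient state i, a_i = sum_j P(i->j) * a_j:
  a_s_2 = 1/3*a_s_1 + 1/12*a_s_2 + 1/6*a_s_3 + 1/12*a_s_4 + 1/3*a_s_5
  a_s_3 = 1/12*a_s_1 + 0*a_s_2 + 2/3*a_s_3 + 1/6*a_s_4 + 1/12*a_s_5
  a_s_4 = 0*a_s_1 + 5/12*a_s_2 + 1/6*a_s_3 + 1/3*a_s_4 + 1/12*a_s_5

Substituting a_s_1 = 1 and a_s_5 = 0, rearrange to (I - Q) a = r where r[i] = P(i -> s_1):
  [11/12, -1/6, -1/12] . (a_s_2, a_s_3, a_s_4) = 1/3
  [0, 1/3, -1/6] . (a_s_2, a_s_3, a_s_4) = 1/12
  [-5/12, -1/6, 2/3] . (a_s_2, a_s_3, a_s_4) = 0

Solving yields:
  a_s_2 = 65/134
  a_s_3 = 123/268
  a_s_4 = 28/67

Starting state is s_2, so the absorption probability is a_s_2 = 65/134.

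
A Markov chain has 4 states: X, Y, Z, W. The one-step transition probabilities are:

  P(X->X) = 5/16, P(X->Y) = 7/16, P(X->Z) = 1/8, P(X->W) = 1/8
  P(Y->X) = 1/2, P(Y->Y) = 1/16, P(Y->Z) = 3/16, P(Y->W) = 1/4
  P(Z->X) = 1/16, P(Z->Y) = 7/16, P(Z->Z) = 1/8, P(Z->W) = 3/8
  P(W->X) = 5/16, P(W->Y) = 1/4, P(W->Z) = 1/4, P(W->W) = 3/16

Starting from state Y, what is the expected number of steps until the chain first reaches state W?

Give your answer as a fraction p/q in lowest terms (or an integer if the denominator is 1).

Let h_i = expected steps to first reach W from state i.
Boundary: h_W = 0.
First-step equations for the other states:
  h_X = 1 + 5/16*h_X + 7/16*h_Y + 1/8*h_Z + 1/8*h_W
  h_Y = 1 + 1/2*h_X + 1/16*h_Y + 3/16*h_Z + 1/4*h_W
  h_Z = 1 + 1/16*h_X + 7/16*h_Y + 1/8*h_Z + 3/8*h_W

Substituting h_W = 0 and rearranging gives the linear system (I - Q) h = 1:
  [11/16, -7/16, -1/8] . (h_X, h_Y, h_Z) = 1
  [-1/2, 15/16, -3/16] . (h_X, h_Y, h_Z) = 1
  [-1/16, -7/16, 7/8] . (h_X, h_Y, h_Z) = 1

Solving yields:
  h_X = 1408/283
  h_Y = 1264/283
  h_Z = 1056/283

Starting state is Y, so the expected hitting time is h_Y = 1264/283.

Answer: 1264/283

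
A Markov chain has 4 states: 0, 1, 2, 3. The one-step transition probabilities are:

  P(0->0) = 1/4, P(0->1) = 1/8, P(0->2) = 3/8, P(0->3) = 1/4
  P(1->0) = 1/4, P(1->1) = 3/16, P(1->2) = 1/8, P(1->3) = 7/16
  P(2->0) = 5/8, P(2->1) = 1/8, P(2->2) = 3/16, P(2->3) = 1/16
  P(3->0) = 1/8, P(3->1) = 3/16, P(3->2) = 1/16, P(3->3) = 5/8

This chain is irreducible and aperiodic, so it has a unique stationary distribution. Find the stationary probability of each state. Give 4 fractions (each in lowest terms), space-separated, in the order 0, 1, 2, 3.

The stationary distribution satisfies pi = pi * P, i.e.:
  pi_0 = 1/4*pi_0 + 1/4*pi_1 + 5/8*pi_2 + 1/8*pi_3
  pi_1 = 1/8*pi_0 + 3/16*pi_1 + 1/8*pi_2 + 3/16*pi_3
  pi_2 = 3/8*pi_0 + 1/8*pi_1 + 3/16*pi_2 + 1/16*pi_3
  pi_3 = 1/4*pi_0 + 7/16*pi_1 + 1/16*pi_2 + 5/8*pi_3
with normalization: pi_0 + pi_1 + pi_2 + pi_3 = 1.

Using the first 3 balance equations plus normalization, the linear system A*pi = b is:
  [-3/4, 1/4, 5/8, 1/8] . pi = 0
  [1/8, -13/16, 1/8, 3/16] . pi = 0
  [3/8, 1/8, -13/16, 1/16] . pi = 0
  [1, 1, 1, 1] . pi = 1

Solving yields:
  pi_0 = 19/71
  pi_1 = 34/213
  pi_2 = 38/213
  pi_3 = 28/71

Verification (pi * P):
  19/71*1/4 + 34/213*1/4 + 38/213*5/8 + 28/71*1/8 = 19/71 = pi_0  (ok)
  19/71*1/8 + 34/213*3/16 + 38/213*1/8 + 28/71*3/16 = 34/213 = pi_1  (ok)
  19/71*3/8 + 34/213*1/8 + 38/213*3/16 + 28/71*1/16 = 38/213 = pi_2  (ok)
  19/71*1/4 + 34/213*7/16 + 38/213*1/16 + 28/71*5/8 = 28/71 = pi_3  (ok)

Answer: 19/71 34/213 38/213 28/71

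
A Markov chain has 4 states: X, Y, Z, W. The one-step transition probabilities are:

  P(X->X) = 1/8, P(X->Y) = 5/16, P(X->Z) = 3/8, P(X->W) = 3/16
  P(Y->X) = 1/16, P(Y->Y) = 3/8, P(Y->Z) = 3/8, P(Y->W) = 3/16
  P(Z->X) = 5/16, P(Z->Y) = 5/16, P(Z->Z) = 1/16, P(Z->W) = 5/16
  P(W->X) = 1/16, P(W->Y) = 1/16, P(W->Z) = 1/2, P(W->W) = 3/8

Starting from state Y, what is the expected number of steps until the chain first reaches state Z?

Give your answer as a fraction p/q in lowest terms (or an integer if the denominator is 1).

Answer: 52/21

Derivation:
Let h_i = expected steps to first reach Z from state i.
Boundary: h_Z = 0.
First-step equations for the other states:
  h_X = 1 + 1/8*h_X + 5/16*h_Y + 3/8*h_Z + 3/16*h_W
  h_Y = 1 + 1/16*h_X + 3/8*h_Y + 3/8*h_Z + 3/16*h_W
  h_W = 1 + 1/16*h_X + 1/16*h_Y + 1/2*h_Z + 3/8*h_W

Substituting h_Z = 0 and rearranging gives the linear system (I - Q) h = 1:
  [7/8, -5/16, -3/16] . (h_X, h_Y, h_W) = 1
  [-1/16, 5/8, -3/16] . (h_X, h_Y, h_W) = 1
  [-1/16, -1/16, 5/8] . (h_X, h_Y, h_W) = 1

Solving yields:
  h_X = 52/21
  h_Y = 52/21
  h_W = 44/21

Starting state is Y, so the expected hitting time is h_Y = 52/21.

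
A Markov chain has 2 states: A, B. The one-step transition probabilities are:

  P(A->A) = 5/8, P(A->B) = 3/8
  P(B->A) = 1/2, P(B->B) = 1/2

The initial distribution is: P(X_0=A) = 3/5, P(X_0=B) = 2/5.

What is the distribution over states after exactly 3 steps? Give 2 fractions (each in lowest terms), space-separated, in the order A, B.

Propagating the distribution step by step (d_{t+1} = d_t * P):
d_0 = (A=3/5, B=2/5)
  d_1[A] = 3/5*5/8 + 2/5*1/2 = 23/40
  d_1[B] = 3/5*3/8 + 2/5*1/2 = 17/40
d_1 = (A=23/40, B=17/40)
  d_2[A] = 23/40*5/8 + 17/40*1/2 = 183/320
  d_2[B] = 23/40*3/8 + 17/40*1/2 = 137/320
d_2 = (A=183/320, B=137/320)
  d_3[A] = 183/320*5/8 + 137/320*1/2 = 1463/2560
  d_3[B] = 183/320*3/8 + 137/320*1/2 = 1097/2560
d_3 = (A=1463/2560, B=1097/2560)

Answer: 1463/2560 1097/2560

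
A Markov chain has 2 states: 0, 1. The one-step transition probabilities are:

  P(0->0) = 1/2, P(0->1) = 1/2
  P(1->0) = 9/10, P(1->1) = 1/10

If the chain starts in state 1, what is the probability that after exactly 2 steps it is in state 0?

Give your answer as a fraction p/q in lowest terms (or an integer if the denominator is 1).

Answer: 27/50

Derivation:
Computing P^2 by repeated multiplication:
P^1 =
  0: [1/2, 1/2]
  1: [9/10, 1/10]
P^2 =
  0: [7/10, 3/10]
  1: [27/50, 23/50]

(P^2)[1 -> 0] = 27/50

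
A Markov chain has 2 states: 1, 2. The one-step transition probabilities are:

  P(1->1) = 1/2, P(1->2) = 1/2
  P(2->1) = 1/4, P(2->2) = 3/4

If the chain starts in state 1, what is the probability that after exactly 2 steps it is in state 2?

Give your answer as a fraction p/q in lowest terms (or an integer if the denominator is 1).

Answer: 5/8

Derivation:
Computing P^2 by repeated multiplication:
P^1 =
  1: [1/2, 1/2]
  2: [1/4, 3/4]
P^2 =
  1: [3/8, 5/8]
  2: [5/16, 11/16]

(P^2)[1 -> 2] = 5/8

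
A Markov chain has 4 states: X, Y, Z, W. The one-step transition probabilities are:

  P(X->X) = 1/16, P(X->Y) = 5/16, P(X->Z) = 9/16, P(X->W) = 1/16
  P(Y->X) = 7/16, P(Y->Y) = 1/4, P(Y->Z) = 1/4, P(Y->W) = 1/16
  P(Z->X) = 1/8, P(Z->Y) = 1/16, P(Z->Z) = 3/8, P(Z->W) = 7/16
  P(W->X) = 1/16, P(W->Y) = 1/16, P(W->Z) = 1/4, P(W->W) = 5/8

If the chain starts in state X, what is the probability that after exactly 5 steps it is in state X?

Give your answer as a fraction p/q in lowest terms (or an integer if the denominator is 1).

Computing P^5 by repeated multiplication:
P^1 =
  X: [1/16, 5/16, 9/16, 1/16]
  Y: [7/16, 1/4, 1/4, 1/16]
  Z: [1/8, 1/16, 3/8, 7/16]
  W: [1/16, 1/16, 1/4, 5/8]
P^2 =
  X: [55/256, 35/256, 87/256, 79/256]
  Y: [11/64, 7/32, 107/256, 49/256]
  Z: [7/64, 27/256, 43/128, 115/256]
  W: [13/128, 23/256, 77/256, 65/128]
P^3 =
  X: [553/4096, 581/4096, 1473/4096, 1489/4096]
  Y: [699/4096, 75/512, 729/2048, 1339/4096]
  Z: [63/512, 449/4096, 167/512, 1807/4096]
  W: [471/4096, 429/4096, 327/1024, 59/128]
P^4 =
  X: [9055/65536, 8051/65536, 22095/65536, 26335/65536]
  Y: [4577/32768, 2173/16384, 22795/65536, 24895/65536]
  Z: [4063/32768, 7459/65536, 2697/8192, 28375/65536]
  W: [3989/32768, 7267/65536, 21355/65536, 3617/8192]
P^5 =
  X: [135937/1048576, 125909/1048576, 351609/1048576, 435121/1048576]
  Y: [140483/1048576, 32057/262144, 11047/32768, 426361/1048576]
  Z: [65933/524288, 120417/1048576, 172963/524288, 450367/1048576]
  W: [130493/1048576, 119249/1048576, 43093/131072, 227045/524288]

(P^5)[X -> X] = 135937/1048576

Answer: 135937/1048576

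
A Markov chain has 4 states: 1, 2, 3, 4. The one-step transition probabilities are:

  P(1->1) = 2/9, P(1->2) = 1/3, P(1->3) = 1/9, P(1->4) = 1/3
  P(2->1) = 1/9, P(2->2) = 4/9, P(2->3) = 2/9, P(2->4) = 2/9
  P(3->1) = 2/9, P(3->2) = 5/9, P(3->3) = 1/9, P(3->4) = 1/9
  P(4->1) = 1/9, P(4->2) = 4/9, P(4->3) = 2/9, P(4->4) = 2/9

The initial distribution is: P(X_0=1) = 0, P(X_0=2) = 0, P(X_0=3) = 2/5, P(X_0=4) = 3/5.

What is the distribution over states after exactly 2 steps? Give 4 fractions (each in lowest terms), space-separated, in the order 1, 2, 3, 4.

Answer: 4/27 181/405 5/27 89/405

Derivation:
Propagating the distribution step by step (d_{t+1} = d_t * P):
d_0 = (1=0, 2=0, 3=2/5, 4=3/5)
  d_1[1] = 0*2/9 + 0*1/9 + 2/5*2/9 + 3/5*1/9 = 7/45
  d_1[2] = 0*1/3 + 0*4/9 + 2/5*5/9 + 3/5*4/9 = 22/45
  d_1[3] = 0*1/9 + 0*2/9 + 2/5*1/9 + 3/5*2/9 = 8/45
  d_1[4] = 0*1/3 + 0*2/9 + 2/5*1/9 + 3/5*2/9 = 8/45
d_1 = (1=7/45, 2=22/45, 3=8/45, 4=8/45)
  d_2[1] = 7/45*2/9 + 22/45*1/9 + 8/45*2/9 + 8/45*1/9 = 4/27
  d_2[2] = 7/45*1/3 + 22/45*4/9 + 8/45*5/9 + 8/45*4/9 = 181/405
  d_2[3] = 7/45*1/9 + 22/45*2/9 + 8/45*1/9 + 8/45*2/9 = 5/27
  d_2[4] = 7/45*1/3 + 22/45*2/9 + 8/45*1/9 + 8/45*2/9 = 89/405
d_2 = (1=4/27, 2=181/405, 3=5/27, 4=89/405)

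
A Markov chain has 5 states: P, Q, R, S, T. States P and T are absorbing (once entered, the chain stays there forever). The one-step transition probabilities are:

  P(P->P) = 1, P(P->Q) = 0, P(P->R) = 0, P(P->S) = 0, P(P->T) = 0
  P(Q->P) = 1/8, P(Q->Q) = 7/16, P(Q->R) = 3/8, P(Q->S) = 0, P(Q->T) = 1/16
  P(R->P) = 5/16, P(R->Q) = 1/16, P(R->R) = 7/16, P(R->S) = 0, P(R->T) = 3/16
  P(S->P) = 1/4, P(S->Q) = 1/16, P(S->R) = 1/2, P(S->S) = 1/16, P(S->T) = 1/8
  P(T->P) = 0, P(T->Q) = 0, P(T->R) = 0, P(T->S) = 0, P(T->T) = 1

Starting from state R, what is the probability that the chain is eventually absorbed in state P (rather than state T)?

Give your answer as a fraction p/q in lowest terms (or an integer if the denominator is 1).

Answer: 47/75

Derivation:
Let a_i = P(absorbed in P | start in state i).
Boundary conditions: a_P = 1, a_T = 0.
For each transient state i, a_i = sum_j P(i->j) * a_j:
  a_Q = 1/8*a_P + 7/16*a_Q + 3/8*a_R + 0*a_S + 1/16*a_T
  a_R = 5/16*a_P + 1/16*a_Q + 7/16*a_R + 0*a_S + 3/16*a_T
  a_S = 1/4*a_P + 1/16*a_Q + 1/2*a_R + 1/16*a_S + 1/8*a_T

Substituting a_P = 1 and a_T = 0, rearrange to (I - Q) a = r where r[i] = P(i -> P):
  [9/16, -3/8, 0] . (a_Q, a_R, a_S) = 1/8
  [-1/16, 9/16, 0] . (a_Q, a_R, a_S) = 5/16
  [-1/16, -1/2, 15/16] . (a_Q, a_R, a_S) = 1/4

Solving yields:
  a_Q = 16/25
  a_R = 47/75
  a_S = 724/1125

Starting state is R, so the absorption probability is a_R = 47/75.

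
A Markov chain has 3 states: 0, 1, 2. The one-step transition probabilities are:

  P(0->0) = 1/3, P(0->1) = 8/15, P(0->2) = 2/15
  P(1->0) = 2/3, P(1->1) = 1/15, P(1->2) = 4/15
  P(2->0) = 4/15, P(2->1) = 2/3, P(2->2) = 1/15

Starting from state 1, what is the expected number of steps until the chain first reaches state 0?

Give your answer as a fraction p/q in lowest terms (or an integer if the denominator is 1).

Answer: 45/26

Derivation:
Let h_i = expected steps to first reach 0 from state i.
Boundary: h_0 = 0.
First-step equations for the other states:
  h_1 = 1 + 2/3*h_0 + 1/15*h_1 + 4/15*h_2
  h_2 = 1 + 4/15*h_0 + 2/3*h_1 + 1/15*h_2

Substituting h_0 = 0 and rearranging gives the linear system (I - Q) h = 1:
  [14/15, -4/15] . (h_1, h_2) = 1
  [-2/3, 14/15] . (h_1, h_2) = 1

Solving yields:
  h_1 = 45/26
  h_2 = 30/13

Starting state is 1, so the expected hitting time is h_1 = 45/26.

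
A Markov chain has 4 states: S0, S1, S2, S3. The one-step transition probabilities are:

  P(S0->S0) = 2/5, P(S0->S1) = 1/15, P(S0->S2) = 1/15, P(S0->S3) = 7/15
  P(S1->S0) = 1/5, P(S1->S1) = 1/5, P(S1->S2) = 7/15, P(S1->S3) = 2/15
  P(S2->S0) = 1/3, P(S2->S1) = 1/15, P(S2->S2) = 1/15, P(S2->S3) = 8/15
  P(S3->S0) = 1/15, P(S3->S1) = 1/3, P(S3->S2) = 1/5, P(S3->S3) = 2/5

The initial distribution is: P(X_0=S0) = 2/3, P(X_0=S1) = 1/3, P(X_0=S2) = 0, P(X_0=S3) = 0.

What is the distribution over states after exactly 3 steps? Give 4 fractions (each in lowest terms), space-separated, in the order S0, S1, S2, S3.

Propagating the distribution step by step (d_{t+1} = d_t * P):
d_0 = (S0=2/3, S1=1/3, S2=0, S3=0)
  d_1[S0] = 2/3*2/5 + 1/3*1/5 + 0*1/3 + 0*1/15 = 1/3
  d_1[S1] = 2/3*1/15 + 1/3*1/5 + 0*1/15 + 0*1/3 = 1/9
  d_1[S2] = 2/3*1/15 + 1/3*7/15 + 0*1/15 + 0*1/5 = 1/5
  d_1[S3] = 2/3*7/15 + 1/3*2/15 + 0*8/15 + 0*2/5 = 16/45
d_1 = (S0=1/3, S1=1/9, S2=1/5, S3=16/45)
  d_2[S0] = 1/3*2/5 + 1/9*1/5 + 1/5*1/3 + 16/45*1/15 = 166/675
  d_2[S1] = 1/3*1/15 + 1/9*1/5 + 1/5*1/15 + 16/45*1/3 = 119/675
  d_2[S2] = 1/3*1/15 + 1/9*7/15 + 1/5*1/15 + 16/45*1/5 = 107/675
  d_2[S3] = 1/3*7/15 + 1/9*2/15 + 1/5*8/15 + 16/45*2/5 = 283/675
d_2 = (S0=166/675, S1=119/675, S2=107/675, S3=283/675)
  d_3[S0] = 166/675*2/5 + 119/675*1/5 + 107/675*1/3 + 283/675*1/15 = 2171/10125
  d_3[S1] = 166/675*1/15 + 119/675*1/5 + 107/675*1/15 + 283/675*1/3 = 409/2025
  d_3[S2] = 166/675*1/15 + 119/675*7/15 + 107/675*1/15 + 283/675*1/5 = 391/2025
  d_3[S3] = 166/675*7/15 + 119/675*2/15 + 107/675*8/15 + 283/675*2/5 = 1318/3375
d_3 = (S0=2171/10125, S1=409/2025, S2=391/2025, S3=1318/3375)

Answer: 2171/10125 409/2025 391/2025 1318/3375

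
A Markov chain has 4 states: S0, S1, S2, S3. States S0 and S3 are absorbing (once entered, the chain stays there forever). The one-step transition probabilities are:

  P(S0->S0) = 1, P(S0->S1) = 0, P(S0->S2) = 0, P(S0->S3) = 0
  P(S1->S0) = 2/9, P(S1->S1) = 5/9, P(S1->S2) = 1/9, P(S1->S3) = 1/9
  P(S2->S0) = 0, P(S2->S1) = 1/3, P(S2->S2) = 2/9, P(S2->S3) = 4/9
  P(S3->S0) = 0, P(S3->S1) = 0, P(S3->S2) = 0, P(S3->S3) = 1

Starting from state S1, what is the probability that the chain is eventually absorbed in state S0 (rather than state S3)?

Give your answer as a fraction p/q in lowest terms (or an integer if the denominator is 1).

Let a_i = P(absorbed in S0 | start in state i).
Boundary conditions: a_S0 = 1, a_S3 = 0.
For each transient state i, a_i = sum_j P(i->j) * a_j:
  a_S1 = 2/9*a_S0 + 5/9*a_S1 + 1/9*a_S2 + 1/9*a_S3
  a_S2 = 0*a_S0 + 1/3*a_S1 + 2/9*a_S2 + 4/9*a_S3

Substituting a_S0 = 1 and a_S3 = 0, rearrange to (I - Q) a = r where r[i] = P(i -> S0):
  [4/9, -1/9] . (a_S1, a_S2) = 2/9
  [-1/3, 7/9] . (a_S1, a_S2) = 0

Solving yields:
  a_S1 = 14/25
  a_S2 = 6/25

Starting state is S1, so the absorption probability is a_S1 = 14/25.

Answer: 14/25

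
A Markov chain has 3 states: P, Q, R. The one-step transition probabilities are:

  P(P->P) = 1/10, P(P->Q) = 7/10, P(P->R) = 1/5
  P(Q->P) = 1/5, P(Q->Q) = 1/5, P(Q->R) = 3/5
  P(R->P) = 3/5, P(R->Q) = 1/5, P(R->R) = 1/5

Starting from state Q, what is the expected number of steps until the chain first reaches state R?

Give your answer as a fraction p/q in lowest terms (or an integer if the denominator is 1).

Let h_i = expected steps to first reach R from state i.
Boundary: h_R = 0.
First-step equations for the other states:
  h_P = 1 + 1/10*h_P + 7/10*h_Q + 1/5*h_R
  h_Q = 1 + 1/5*h_P + 1/5*h_Q + 3/5*h_R

Substituting h_R = 0 and rearranging gives the linear system (I - Q) h = 1:
  [9/10, -7/10] . (h_P, h_Q) = 1
  [-1/5, 4/5] . (h_P, h_Q) = 1

Solving yields:
  h_P = 75/29
  h_Q = 55/29

Starting state is Q, so the expected hitting time is h_Q = 55/29.

Answer: 55/29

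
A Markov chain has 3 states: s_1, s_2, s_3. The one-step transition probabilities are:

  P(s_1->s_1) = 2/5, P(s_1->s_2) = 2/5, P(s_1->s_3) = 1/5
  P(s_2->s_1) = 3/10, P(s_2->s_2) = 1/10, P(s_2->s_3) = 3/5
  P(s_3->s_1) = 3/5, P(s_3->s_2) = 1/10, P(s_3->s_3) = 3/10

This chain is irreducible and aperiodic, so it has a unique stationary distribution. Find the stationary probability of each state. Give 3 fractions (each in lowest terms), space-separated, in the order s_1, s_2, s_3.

Answer: 19/43 10/43 14/43

Derivation:
The stationary distribution satisfies pi = pi * P, i.e.:
  pi_s_1 = 2/5*pi_s_1 + 3/10*pi_s_2 + 3/5*pi_s_3
  pi_s_2 = 2/5*pi_s_1 + 1/10*pi_s_2 + 1/10*pi_s_3
  pi_s_3 = 1/5*pi_s_1 + 3/5*pi_s_2 + 3/10*pi_s_3
with normalization: pi_s_1 + pi_s_2 + pi_s_3 = 1.

Using the first 2 balance equations plus normalization, the linear system A*pi = b is:
  [-3/5, 3/10, 3/5] . pi = 0
  [2/5, -9/10, 1/10] . pi = 0
  [1, 1, 1] . pi = 1

Solving yields:
  pi_s_1 = 19/43
  pi_s_2 = 10/43
  pi_s_3 = 14/43

Verification (pi * P):
  19/43*2/5 + 10/43*3/10 + 14/43*3/5 = 19/43 = pi_s_1  (ok)
  19/43*2/5 + 10/43*1/10 + 14/43*1/10 = 10/43 = pi_s_2  (ok)
  19/43*1/5 + 10/43*3/5 + 14/43*3/10 = 14/43 = pi_s_3  (ok)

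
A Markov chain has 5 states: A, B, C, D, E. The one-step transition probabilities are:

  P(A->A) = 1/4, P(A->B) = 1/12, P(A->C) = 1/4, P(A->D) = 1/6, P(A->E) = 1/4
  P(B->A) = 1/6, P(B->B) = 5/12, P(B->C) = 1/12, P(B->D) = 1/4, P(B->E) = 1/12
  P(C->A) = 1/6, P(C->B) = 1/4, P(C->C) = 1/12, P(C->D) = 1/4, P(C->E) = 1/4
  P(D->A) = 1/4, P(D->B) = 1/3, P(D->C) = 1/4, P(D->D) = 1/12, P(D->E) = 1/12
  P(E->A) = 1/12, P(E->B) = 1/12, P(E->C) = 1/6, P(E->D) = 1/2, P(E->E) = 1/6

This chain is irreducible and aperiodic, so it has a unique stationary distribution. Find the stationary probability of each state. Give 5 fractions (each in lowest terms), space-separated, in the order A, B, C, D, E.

The stationary distribution satisfies pi = pi * P, i.e.:
  pi_A = 1/4*pi_A + 1/6*pi_B + 1/6*pi_C + 1/4*pi_D + 1/12*pi_E
  pi_B = 1/12*pi_A + 5/12*pi_B + 1/4*pi_C + 1/3*pi_D + 1/12*pi_E
  pi_C = 1/4*pi_A + 1/12*pi_B + 1/12*pi_C + 1/4*pi_D + 1/6*pi_E
  pi_D = 1/6*pi_A + 1/4*pi_B + 1/4*pi_C + 1/12*pi_D + 1/2*pi_E
  pi_E = 1/4*pi_A + 1/12*pi_B + 1/4*pi_C + 1/12*pi_D + 1/6*pi_E
with normalization: pi_A + pi_B + pi_C + pi_D + pi_E = 1.

Using the first 4 balance equations plus normalization, the linear system A*pi = b is:
  [-3/4, 1/6, 1/6, 1/4, 1/12] . pi = 0
  [1/12, -7/12, 1/4, 1/3, 1/12] . pi = 0
  [1/4, 1/12, -11/12, 1/4, 1/6] . pi = 0
  [1/6, 1/4, 1/4, -11/12, 1/2] . pi = 0
  [1, 1, 1, 1, 1] . pi = 1

Solving yields:
  pi_A = 640/3387
  pi_B = 862/3387
  pi_C = 565/3387
  pi_D = 793/3387
  pi_E = 527/3387

Verification (pi * P):
  640/3387*1/4 + 862/3387*1/6 + 565/3387*1/6 + 793/3387*1/4 + 527/3387*1/12 = 640/3387 = pi_A  (ok)
  640/3387*1/12 + 862/3387*5/12 + 565/3387*1/4 + 793/3387*1/3 + 527/3387*1/12 = 862/3387 = pi_B  (ok)
  640/3387*1/4 + 862/3387*1/12 + 565/3387*1/12 + 793/3387*1/4 + 527/3387*1/6 = 565/3387 = pi_C  (ok)
  640/3387*1/6 + 862/3387*1/4 + 565/3387*1/4 + 793/3387*1/12 + 527/3387*1/2 = 793/3387 = pi_D  (ok)
  640/3387*1/4 + 862/3387*1/12 + 565/3387*1/4 + 793/3387*1/12 + 527/3387*1/6 = 527/3387 = pi_E  (ok)

Answer: 640/3387 862/3387 565/3387 793/3387 527/3387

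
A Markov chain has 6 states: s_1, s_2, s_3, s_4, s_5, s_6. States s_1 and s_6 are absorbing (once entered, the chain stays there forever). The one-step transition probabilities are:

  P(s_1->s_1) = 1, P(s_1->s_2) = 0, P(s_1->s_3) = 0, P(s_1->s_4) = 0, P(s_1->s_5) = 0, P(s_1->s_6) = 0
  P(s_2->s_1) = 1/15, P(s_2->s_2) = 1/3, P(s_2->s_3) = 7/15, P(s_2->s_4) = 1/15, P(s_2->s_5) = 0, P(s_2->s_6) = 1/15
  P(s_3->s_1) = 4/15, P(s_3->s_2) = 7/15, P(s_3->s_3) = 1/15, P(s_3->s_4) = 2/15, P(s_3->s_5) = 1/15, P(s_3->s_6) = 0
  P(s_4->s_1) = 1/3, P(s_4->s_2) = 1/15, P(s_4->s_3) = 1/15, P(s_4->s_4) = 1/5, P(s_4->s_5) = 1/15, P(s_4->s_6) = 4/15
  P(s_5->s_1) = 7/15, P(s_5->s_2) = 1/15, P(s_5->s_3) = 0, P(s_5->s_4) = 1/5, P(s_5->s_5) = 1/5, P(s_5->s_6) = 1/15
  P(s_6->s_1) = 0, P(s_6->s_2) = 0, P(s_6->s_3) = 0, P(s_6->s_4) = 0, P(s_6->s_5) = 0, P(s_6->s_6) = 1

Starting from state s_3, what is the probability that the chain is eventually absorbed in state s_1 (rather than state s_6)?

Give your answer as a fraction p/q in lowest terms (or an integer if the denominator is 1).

Let a_i = P(absorbed in s_1 | start in state i).
Boundary conditions: a_s_1 = 1, a_s_6 = 0.
For each transient state i, a_i = sum_j P(i->j) * a_j:
  a_s_2 = 1/15*a_s_1 + 1/3*a_s_2 + 7/15*a_s_3 + 1/15*a_s_4 + 0*a_s_5 + 1/15*a_s_6
  a_s_3 = 4/15*a_s_1 + 7/15*a_s_2 + 1/15*a_s_3 + 2/15*a_s_4 + 1/15*a_s_5 + 0*a_s_6
  a_s_4 = 1/3*a_s_1 + 1/15*a_s_2 + 1/15*a_s_3 + 1/5*a_s_4 + 1/15*a_s_5 + 4/15*a_s_6
  a_s_5 = 7/15*a_s_1 + 1/15*a_s_2 + 0*a_s_3 + 1/5*a_s_4 + 1/5*a_s_5 + 1/15*a_s_6

Substituting a_s_1 = 1 and a_s_6 = 0, rearrange to (I - Q) a = r where r[i] = P(i -> s_1):
  [2/3, -7/15, -1/15, 0] . (a_s_2, a_s_3, a_s_4, a_s_5) = 1/15
  [-7/15, 14/15, -2/15, -1/15] . (a_s_2, a_s_3, a_s_4, a_s_5) = 4/15
  [-1/15, -1/15, 4/5, -1/15] . (a_s_2, a_s_3, a_s_4, a_s_5) = 1/3
  [-1/15, 0, -1/5, 4/5] . (a_s_2, a_s_3, a_s_4, a_s_5) = 7/15

Solving yields:
  a_s_2 = 8519/12007
  a_s_3 = 9413/12007
  a_s_4 = 7292/12007
  a_s_5 = 9537/12007

Starting state is s_3, so the absorption probability is a_s_3 = 9413/12007.

Answer: 9413/12007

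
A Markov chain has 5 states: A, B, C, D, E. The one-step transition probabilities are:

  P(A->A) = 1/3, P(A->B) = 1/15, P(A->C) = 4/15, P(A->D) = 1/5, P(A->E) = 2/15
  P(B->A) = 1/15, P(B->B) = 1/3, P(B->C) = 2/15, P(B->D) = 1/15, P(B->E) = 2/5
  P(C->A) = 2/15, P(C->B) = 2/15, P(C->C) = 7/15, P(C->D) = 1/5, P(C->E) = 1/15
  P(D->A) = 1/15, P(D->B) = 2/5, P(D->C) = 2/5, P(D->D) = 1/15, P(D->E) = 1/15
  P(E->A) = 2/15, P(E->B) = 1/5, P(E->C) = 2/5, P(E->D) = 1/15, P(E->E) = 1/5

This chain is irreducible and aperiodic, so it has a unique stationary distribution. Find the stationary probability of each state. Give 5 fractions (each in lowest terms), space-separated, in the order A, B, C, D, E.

The stationary distribution satisfies pi = pi * P, i.e.:
  pi_A = 1/3*pi_A + 1/15*pi_B + 2/15*pi_C + 1/15*pi_D + 2/15*pi_E
  pi_B = 1/15*pi_A + 1/3*pi_B + 2/15*pi_C + 2/5*pi_D + 1/5*pi_E
  pi_C = 4/15*pi_A + 2/15*pi_B + 7/15*pi_C + 2/5*pi_D + 2/5*pi_E
  pi_D = 1/5*pi_A + 1/15*pi_B + 1/5*pi_C + 1/15*pi_D + 1/15*pi_E
  pi_E = 2/15*pi_A + 2/5*pi_B + 1/15*pi_C + 1/15*pi_D + 1/5*pi_E
with normalization: pi_A + pi_B + pi_C + pi_D + pi_E = 1.

Using the first 4 balance equations plus normalization, the linear system A*pi = b is:
  [-2/3, 1/15, 2/15, 1/15, 2/15] . pi = 0
  [1/15, -2/3, 2/15, 2/5, 1/5] . pi = 0
  [4/15, 2/15, -8/15, 2/5, 2/5] . pi = 0
  [1/5, 1/15, 1/5, -14/15, 1/15] . pi = 0
  [1, 1, 1, 1, 1] . pi = 1

Solving yields:
  pi_A = 446/3233
  pi_B = 13/61
  pi_C = 1125/3233
  pi_D = 425/3233
  pi_E = 548/3233

Verification (pi * P):
  446/3233*1/3 + 13/61*1/15 + 1125/3233*2/15 + 425/3233*1/15 + 548/3233*2/15 = 446/3233 = pi_A  (ok)
  446/3233*1/15 + 13/61*1/3 + 1125/3233*2/15 + 425/3233*2/5 + 548/3233*1/5 = 13/61 = pi_B  (ok)
  446/3233*4/15 + 13/61*2/15 + 1125/3233*7/15 + 425/3233*2/5 + 548/3233*2/5 = 1125/3233 = pi_C  (ok)
  446/3233*1/5 + 13/61*1/15 + 1125/3233*1/5 + 425/3233*1/15 + 548/3233*1/15 = 425/3233 = pi_D  (ok)
  446/3233*2/15 + 13/61*2/5 + 1125/3233*1/15 + 425/3233*1/15 + 548/3233*1/5 = 548/3233 = pi_E  (ok)

Answer: 446/3233 13/61 1125/3233 425/3233 548/3233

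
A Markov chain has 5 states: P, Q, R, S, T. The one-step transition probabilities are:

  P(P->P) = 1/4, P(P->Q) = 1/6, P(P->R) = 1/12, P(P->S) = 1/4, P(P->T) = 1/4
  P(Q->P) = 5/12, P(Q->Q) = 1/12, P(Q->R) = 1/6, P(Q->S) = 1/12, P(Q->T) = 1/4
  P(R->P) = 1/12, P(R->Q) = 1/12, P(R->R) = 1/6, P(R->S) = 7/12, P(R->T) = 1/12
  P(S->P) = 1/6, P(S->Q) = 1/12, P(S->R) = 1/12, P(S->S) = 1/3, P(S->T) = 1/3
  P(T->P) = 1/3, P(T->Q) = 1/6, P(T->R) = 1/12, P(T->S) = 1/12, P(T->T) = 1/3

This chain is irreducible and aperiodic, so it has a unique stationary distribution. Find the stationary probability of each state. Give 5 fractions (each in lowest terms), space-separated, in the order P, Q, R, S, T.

Answer: 2255/8759 1119/8759 898/8759 2073/8759 2414/8759

Derivation:
The stationary distribution satisfies pi = pi * P, i.e.:
  pi_P = 1/4*pi_P + 5/12*pi_Q + 1/12*pi_R + 1/6*pi_S + 1/3*pi_T
  pi_Q = 1/6*pi_P + 1/12*pi_Q + 1/12*pi_R + 1/12*pi_S + 1/6*pi_T
  pi_R = 1/12*pi_P + 1/6*pi_Q + 1/6*pi_R + 1/12*pi_S + 1/12*pi_T
  pi_S = 1/4*pi_P + 1/12*pi_Q + 7/12*pi_R + 1/3*pi_S + 1/12*pi_T
  pi_T = 1/4*pi_P + 1/4*pi_Q + 1/12*pi_R + 1/3*pi_S + 1/3*pi_T
with normalization: pi_P + pi_Q + pi_R + pi_S + pi_T = 1.

Using the first 4 balance equations plus normalization, the linear system A*pi = b is:
  [-3/4, 5/12, 1/12, 1/6, 1/3] . pi = 0
  [1/6, -11/12, 1/12, 1/12, 1/6] . pi = 0
  [1/12, 1/6, -5/6, 1/12, 1/12] . pi = 0
  [1/4, 1/12, 7/12, -2/3, 1/12] . pi = 0
  [1, 1, 1, 1, 1] . pi = 1

Solving yields:
  pi_P = 2255/8759
  pi_Q = 1119/8759
  pi_R = 898/8759
  pi_S = 2073/8759
  pi_T = 2414/8759

Verification (pi * P):
  2255/8759*1/4 + 1119/8759*5/12 + 898/8759*1/12 + 2073/8759*1/6 + 2414/8759*1/3 = 2255/8759 = pi_P  (ok)
  2255/8759*1/6 + 1119/8759*1/12 + 898/8759*1/12 + 2073/8759*1/12 + 2414/8759*1/6 = 1119/8759 = pi_Q  (ok)
  2255/8759*1/12 + 1119/8759*1/6 + 898/8759*1/6 + 2073/8759*1/12 + 2414/8759*1/12 = 898/8759 = pi_R  (ok)
  2255/8759*1/4 + 1119/8759*1/12 + 898/8759*7/12 + 2073/8759*1/3 + 2414/8759*1/12 = 2073/8759 = pi_S  (ok)
  2255/8759*1/4 + 1119/8759*1/4 + 898/8759*1/12 + 2073/8759*1/3 + 2414/8759*1/3 = 2414/8759 = pi_T  (ok)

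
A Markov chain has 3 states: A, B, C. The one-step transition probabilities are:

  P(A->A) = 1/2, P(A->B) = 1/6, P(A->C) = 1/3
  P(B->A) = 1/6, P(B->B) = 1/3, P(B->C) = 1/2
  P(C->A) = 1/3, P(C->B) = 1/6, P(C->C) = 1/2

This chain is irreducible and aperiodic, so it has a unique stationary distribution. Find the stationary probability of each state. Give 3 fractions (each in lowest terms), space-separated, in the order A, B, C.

The stationary distribution satisfies pi = pi * P, i.e.:
  pi_A = 1/2*pi_A + 1/6*pi_B + 1/3*pi_C
  pi_B = 1/6*pi_A + 1/3*pi_B + 1/6*pi_C
  pi_C = 1/3*pi_A + 1/2*pi_B + 1/2*pi_C
with normalization: pi_A + pi_B + pi_C = 1.

Using the first 2 balance equations plus normalization, the linear system A*pi = b is:
  [-1/2, 1/6, 1/3] . pi = 0
  [1/6, -2/3, 1/6] . pi = 0
  [1, 1, 1] . pi = 1

Solving yields:
  pi_A = 9/25
  pi_B = 1/5
  pi_C = 11/25

Verification (pi * P):
  9/25*1/2 + 1/5*1/6 + 11/25*1/3 = 9/25 = pi_A  (ok)
  9/25*1/6 + 1/5*1/3 + 11/25*1/6 = 1/5 = pi_B  (ok)
  9/25*1/3 + 1/5*1/2 + 11/25*1/2 = 11/25 = pi_C  (ok)

Answer: 9/25 1/5 11/25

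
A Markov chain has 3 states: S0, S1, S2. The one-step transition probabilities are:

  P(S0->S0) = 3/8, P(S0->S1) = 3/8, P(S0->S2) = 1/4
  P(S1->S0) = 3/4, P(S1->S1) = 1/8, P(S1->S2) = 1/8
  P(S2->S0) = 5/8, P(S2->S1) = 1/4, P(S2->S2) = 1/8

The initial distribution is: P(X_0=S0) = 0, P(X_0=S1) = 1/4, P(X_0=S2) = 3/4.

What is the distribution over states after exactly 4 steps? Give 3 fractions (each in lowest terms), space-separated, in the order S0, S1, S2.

Propagating the distribution step by step (d_{t+1} = d_t * P):
d_0 = (S0=0, S1=1/4, S2=3/4)
  d_1[S0] = 0*3/8 + 1/4*3/4 + 3/4*5/8 = 21/32
  d_1[S1] = 0*3/8 + 1/4*1/8 + 3/4*1/4 = 7/32
  d_1[S2] = 0*1/4 + 1/4*1/8 + 3/4*1/8 = 1/8
d_1 = (S0=21/32, S1=7/32, S2=1/8)
  d_2[S0] = 21/32*3/8 + 7/32*3/4 + 1/8*5/8 = 125/256
  d_2[S1] = 21/32*3/8 + 7/32*1/8 + 1/8*1/4 = 39/128
  d_2[S2] = 21/32*1/4 + 7/32*1/8 + 1/8*1/8 = 53/256
d_2 = (S0=125/256, S1=39/128, S2=53/256)
  d_3[S0] = 125/256*3/8 + 39/128*3/4 + 53/256*5/8 = 277/512
  d_3[S1] = 125/256*3/8 + 39/128*1/8 + 53/256*1/4 = 559/2048
  d_3[S2] = 125/256*1/4 + 39/128*1/8 + 53/256*1/8 = 381/2048
d_3 = (S0=277/512, S1=559/2048, S2=381/2048)
  d_4[S0] = 277/512*3/8 + 559/2048*3/4 + 381/2048*5/8 = 8583/16384
  d_4[S1] = 277/512*3/8 + 559/2048*1/8 + 381/2048*1/4 = 4645/16384
  d_4[S2] = 277/512*1/4 + 559/2048*1/8 + 381/2048*1/8 = 789/4096
d_4 = (S0=8583/16384, S1=4645/16384, S2=789/4096)

Answer: 8583/16384 4645/16384 789/4096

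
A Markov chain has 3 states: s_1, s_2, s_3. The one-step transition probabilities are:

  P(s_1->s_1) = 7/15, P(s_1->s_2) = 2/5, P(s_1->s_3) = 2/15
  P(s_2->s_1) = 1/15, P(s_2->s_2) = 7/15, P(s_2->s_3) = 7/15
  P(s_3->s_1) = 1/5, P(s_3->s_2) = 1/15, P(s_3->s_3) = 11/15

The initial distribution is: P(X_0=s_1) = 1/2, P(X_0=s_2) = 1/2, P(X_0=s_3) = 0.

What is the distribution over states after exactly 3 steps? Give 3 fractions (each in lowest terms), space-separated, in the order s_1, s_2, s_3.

Propagating the distribution step by step (d_{t+1} = d_t * P):
d_0 = (s_1=1/2, s_2=1/2, s_3=0)
  d_1[s_1] = 1/2*7/15 + 1/2*1/15 + 0*1/5 = 4/15
  d_1[s_2] = 1/2*2/5 + 1/2*7/15 + 0*1/15 = 13/30
  d_1[s_3] = 1/2*2/15 + 1/2*7/15 + 0*11/15 = 3/10
d_1 = (s_1=4/15, s_2=13/30, s_3=3/10)
  d_2[s_1] = 4/15*7/15 + 13/30*1/15 + 3/10*1/5 = 16/75
  d_2[s_2] = 4/15*2/5 + 13/30*7/15 + 3/10*1/15 = 74/225
  d_2[s_3] = 4/15*2/15 + 13/30*7/15 + 3/10*11/15 = 103/225
d_2 = (s_1=16/75, s_2=74/225, s_3=103/225)
  d_3[s_1] = 16/75*7/15 + 74/225*1/15 + 103/225*1/5 = 719/3375
  d_3[s_2] = 16/75*2/5 + 74/225*7/15 + 103/225*1/15 = 101/375
  d_3[s_3] = 16/75*2/15 + 74/225*7/15 + 103/225*11/15 = 1747/3375
d_3 = (s_1=719/3375, s_2=101/375, s_3=1747/3375)

Answer: 719/3375 101/375 1747/3375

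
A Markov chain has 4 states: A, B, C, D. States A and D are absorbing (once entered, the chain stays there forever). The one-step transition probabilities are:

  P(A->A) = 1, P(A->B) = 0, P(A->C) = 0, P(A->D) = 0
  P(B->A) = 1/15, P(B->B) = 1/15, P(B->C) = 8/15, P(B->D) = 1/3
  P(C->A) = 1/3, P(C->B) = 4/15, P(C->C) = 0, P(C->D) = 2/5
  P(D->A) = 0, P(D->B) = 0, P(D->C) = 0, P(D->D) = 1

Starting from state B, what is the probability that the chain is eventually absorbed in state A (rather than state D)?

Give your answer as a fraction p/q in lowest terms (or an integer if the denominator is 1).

Answer: 55/178

Derivation:
Let a_i = P(absorbed in A | start in state i).
Boundary conditions: a_A = 1, a_D = 0.
For each transient state i, a_i = sum_j P(i->j) * a_j:
  a_B = 1/15*a_A + 1/15*a_B + 8/15*a_C + 1/3*a_D
  a_C = 1/3*a_A + 4/15*a_B + 0*a_C + 2/5*a_D

Substituting a_A = 1 and a_D = 0, rearrange to (I - Q) a = r where r[i] = P(i -> A):
  [14/15, -8/15] . (a_B, a_C) = 1/15
  [-4/15, 1] . (a_B, a_C) = 1/3

Solving yields:
  a_B = 55/178
  a_C = 37/89

Starting state is B, so the absorption probability is a_B = 55/178.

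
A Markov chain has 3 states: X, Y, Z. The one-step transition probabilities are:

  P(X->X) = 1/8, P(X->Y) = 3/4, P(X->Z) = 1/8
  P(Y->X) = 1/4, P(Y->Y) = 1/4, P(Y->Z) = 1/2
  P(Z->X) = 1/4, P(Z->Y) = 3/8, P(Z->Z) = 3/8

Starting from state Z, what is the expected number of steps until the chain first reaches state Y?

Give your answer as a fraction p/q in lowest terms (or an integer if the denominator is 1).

Let h_i = expected steps to first reach Y from state i.
Boundary: h_Y = 0.
First-step equations for the other states:
  h_X = 1 + 1/8*h_X + 3/4*h_Y + 1/8*h_Z
  h_Z = 1 + 1/4*h_X + 3/8*h_Y + 3/8*h_Z

Substituting h_Y = 0 and rearranging gives the linear system (I - Q) h = 1:
  [7/8, -1/8] . (h_X, h_Z) = 1
  [-1/4, 5/8] . (h_X, h_Z) = 1

Solving yields:
  h_X = 16/11
  h_Z = 24/11

Starting state is Z, so the expected hitting time is h_Z = 24/11.

Answer: 24/11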